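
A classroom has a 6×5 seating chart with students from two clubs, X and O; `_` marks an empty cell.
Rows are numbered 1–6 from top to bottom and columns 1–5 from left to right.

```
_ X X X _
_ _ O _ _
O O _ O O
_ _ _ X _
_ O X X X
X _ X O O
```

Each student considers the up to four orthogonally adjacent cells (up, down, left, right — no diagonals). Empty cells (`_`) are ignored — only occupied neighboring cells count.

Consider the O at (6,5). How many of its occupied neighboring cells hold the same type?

1

Occupied neighbors of (6,5): (5,5)=X, (6,4)=O.
Same type (O): 1 of 2.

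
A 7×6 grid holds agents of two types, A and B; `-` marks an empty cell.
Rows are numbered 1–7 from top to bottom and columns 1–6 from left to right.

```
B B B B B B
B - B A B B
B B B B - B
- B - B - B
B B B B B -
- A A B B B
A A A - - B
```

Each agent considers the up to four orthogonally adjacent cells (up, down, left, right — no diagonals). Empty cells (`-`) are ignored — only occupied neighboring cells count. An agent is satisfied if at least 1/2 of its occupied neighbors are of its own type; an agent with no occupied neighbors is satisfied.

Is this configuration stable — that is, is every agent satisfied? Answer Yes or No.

No

(1,1)B 2/2 satisfied
(1,2)B 2/2 satisfied
(1,3)B 3/3 satisfied
(1,4)B 2/3 satisfied
(1,5)B 3/3 satisfied
(1,6)B 2/2 satisfied
(2,1)B 2/2 satisfied
(2,3)B 2/3 satisfied
(2,4)A 0/4 not
(2,5)B 2/3 satisfied
(2,6)B 3/3 satisfied
(3,1)B 2/2 satisfied
(3,2)B 3/3 satisfied
(3,3)B 3/3 satisfied
(3,4)B 2/3 satisfied
(3,6)B 2/2 satisfied
(4,2)B 2/2 satisfied
(4,4)B 2/2 satisfied
(4,6)B 1/1 satisfied
(5,1)B 1/1 satisfied
(5,2)B 3/4 satisfied
(5,3)B 2/3 satisfied
(5,4)B 4/4 satisfied
(5,5)B 2/2 satisfied
(6,2)A 2/3 satisfied
(6,3)A 2/4 satisfied
(6,4)B 2/3 satisfied
(6,5)B 3/3 satisfied
(6,6)B 2/2 satisfied
(7,1)A 1/1 satisfied
(7,2)A 3/3 satisfied
(7,3)A 2/2 satisfied
(7,6)B 1/1 satisfied
For instance (2,4) has only 0/4 same-type neighbors, below 1/2.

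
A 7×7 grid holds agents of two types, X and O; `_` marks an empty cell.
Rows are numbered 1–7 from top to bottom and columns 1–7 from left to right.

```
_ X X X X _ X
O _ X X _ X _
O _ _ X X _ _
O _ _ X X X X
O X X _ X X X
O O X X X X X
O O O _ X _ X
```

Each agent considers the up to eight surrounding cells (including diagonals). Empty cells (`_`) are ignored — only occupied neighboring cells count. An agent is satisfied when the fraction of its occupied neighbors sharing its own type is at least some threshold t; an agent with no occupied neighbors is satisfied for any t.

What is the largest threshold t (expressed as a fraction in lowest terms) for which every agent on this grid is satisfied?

1/3

Row 1: (1,2)X 2/3 · (1,3)X 4/4 · (1,4)X 4/4 · (1,5)X 3/3 · (1,7)X 1/1
Row 2: (2,1)O 1/2 · (2,3)X 5/5 · (2,4)X 6/6 · (2,6)X 3/3
Row 3: (3,1)O 2/2 · (3,4)X 5/5 · (3,5)X 6/6
Row 4: (4,1)O 2/3 · (4,4)X 5/5 · (4,5)X 6/6 · (4,6)X 6/6 · (4,7)X 3/3
Row 5: (5,1)O 3/4 · (5,2)X 2/6 · (5,3)X 4/5 · (5,5)X 7/7 · (5,6)X 8/8 · (5,7)X 5/5
Row 6: (6,1)O 4/5 · (6,2)O 5/8 · (6,3)X 3/6 · (6,4)X 5/6 · (6,5)X 5/5 · (6,6)X 7/7 · (6,7)X 4/4
Row 7: (7,1)O 3/3 · (7,2)O 4/5 · (7,3)O 2/4 · (7,5)X 3/3 · (7,7)X 2/2
The smallest same-type fraction is 2/6 at (5,2), which reduces to 1/3. Any threshold above that leaves this agent unsatisfied.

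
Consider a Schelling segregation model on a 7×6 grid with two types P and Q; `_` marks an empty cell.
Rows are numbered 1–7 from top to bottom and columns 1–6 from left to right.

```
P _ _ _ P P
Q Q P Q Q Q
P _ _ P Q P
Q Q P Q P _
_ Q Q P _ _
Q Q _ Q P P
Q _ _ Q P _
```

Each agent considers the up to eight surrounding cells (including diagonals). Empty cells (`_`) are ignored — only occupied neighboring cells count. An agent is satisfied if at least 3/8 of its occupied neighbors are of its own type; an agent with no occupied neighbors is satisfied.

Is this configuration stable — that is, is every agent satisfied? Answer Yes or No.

Row 1: (1,1)P 0/2 ✗ · (1,5)P 1/4 ✗ · (1,6)P 1/3 ✗
Row 2: (2,1)Q 1/3 ✗ · (2,2)Q 1/4 ✗ · (2,3)P 1/3 ✗ · (2,4)Q 2/5 ✓ · (2,5)Q 3/7 ✓ · (2,6)Q 2/5 ✓
Row 3: (3,1)P 0/4 ✗ · (3,4)P 3/7 ✓ · (3,5)Q 4/7 ✓ · (3,6)P 1/4 ✗
Row 4: (4,1)Q 2/3 ✓ · (4,2)Q 3/5 ✓ · (4,3)P 2/6 ✗ · (4,4)Q 2/6 ✗ · (4,5)P 3/5 ✓
Row 5: (5,2)Q 5/6 ✓ · (5,3)Q 5/7 ✓ · (5,4)P 3/6 ✓
Row 6: (6,1)Q 3/3 ✓ · (6,2)Q 4/4 ✓ · (6,4)Q 2/5 ✓ · (6,5)P 3/5 ✓ · (6,6)P 2/2 ✓
Row 7: (7,1)Q 2/2 ✓ · (7,4)Q 1/3 ✗ · (7,5)P 2/4 ✓
For instance (1,1) has only 0/2 same-type neighbors, below 3/8.

No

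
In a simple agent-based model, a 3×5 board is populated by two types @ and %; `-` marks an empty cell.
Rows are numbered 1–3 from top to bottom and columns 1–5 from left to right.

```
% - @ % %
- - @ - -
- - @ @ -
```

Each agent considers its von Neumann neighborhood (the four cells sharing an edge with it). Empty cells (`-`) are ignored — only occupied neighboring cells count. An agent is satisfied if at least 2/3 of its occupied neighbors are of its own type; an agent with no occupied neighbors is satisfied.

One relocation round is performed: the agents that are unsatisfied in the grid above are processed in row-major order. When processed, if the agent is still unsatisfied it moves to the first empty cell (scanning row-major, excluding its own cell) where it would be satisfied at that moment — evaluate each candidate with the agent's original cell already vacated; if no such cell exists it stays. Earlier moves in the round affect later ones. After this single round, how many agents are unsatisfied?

Initially unsatisfied (in order): (1,3), (1,4).
  (1,3) → (2,2).
  (1,4): now satisfied by earlier moves; stays.
Resulting grid:
% - - % %
- @ @ - -
- - @ @ -
All satisfied now.

0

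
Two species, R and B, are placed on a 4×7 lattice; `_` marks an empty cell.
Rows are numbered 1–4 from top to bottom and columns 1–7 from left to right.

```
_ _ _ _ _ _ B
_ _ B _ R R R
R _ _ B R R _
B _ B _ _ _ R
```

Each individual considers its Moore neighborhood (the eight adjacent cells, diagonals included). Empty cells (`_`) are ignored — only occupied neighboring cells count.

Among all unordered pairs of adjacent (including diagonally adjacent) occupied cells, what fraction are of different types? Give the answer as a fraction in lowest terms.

5/16

Scan each occupied cell's neighbors to the right and below (and the two forward diagonals) so each pair is counted once.
From row 1: 2 unlike of 2 pairs (running 2/2).
From row 2: 1 unlike of 9 pairs (running 3/11).
From row 3: 2 unlike of 5 pairs (running 5/16).
Total adjacent occupied pairs: 16; unlike-type pairs: 5.
5/16 is already in lowest terms.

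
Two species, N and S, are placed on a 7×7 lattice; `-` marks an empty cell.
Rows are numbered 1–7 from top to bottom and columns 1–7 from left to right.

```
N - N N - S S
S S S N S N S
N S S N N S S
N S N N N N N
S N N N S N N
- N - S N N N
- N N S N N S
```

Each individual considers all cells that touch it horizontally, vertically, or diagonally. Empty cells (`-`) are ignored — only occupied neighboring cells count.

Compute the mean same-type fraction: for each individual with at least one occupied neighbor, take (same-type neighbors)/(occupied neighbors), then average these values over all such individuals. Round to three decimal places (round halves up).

0.547

(1,1)N 0/2
(1,3)N 2/4
(1,4)N 2/4
(1,6)S 3/4
(1,7)S 2/3
(2,1)S 2/4
(2,2)S 4/7
(2,3)S 3/7
(2,4)N 4/7
(2,5)S 2/7
(2,6)N 1/7
(2,7)S 4/5
(3,1)N 1/5
(3,2)S 5/8
(3,3)S 4/8
(3,4)N 5/8
(3,5)N 6/8
(3,6)S 3/8
(3,7)S 2/5
(4,1)N 2/5
(4,2)S 3/8
(4,3)N 5/8
(4,4)N 6/8
(4,5)N 6/8
(4,6)N 5/8
(4,7)N 3/5
(5,1)S 1/4
(5,2)N 4/6
(5,3)N 5/7
(5,4)N 5/7
(5,5)S 1/8
(5,6)N 7/8
(5,7)N 5/5
(6,2)N 4/5
(6,4)S 2/7
(6,5)N 5/8
(6,6)N 6/8
(6,7)N 4/5
(7,2)N 2/2
(7,3)N 2/4
(7,4)S 1/4
(7,5)N 3/5
(7,6)N 4/5
(7,7)S 0/3
Sum over 44 individuals: 0/2 + 2/4 + 2/4 + 3/4 + 2/3 + 2/4 + 4/7 + 3/7 + 4/7 + 2/7 + 1/7 + 4/5 + 1/5 + 5/8 + 4/8 + 5/8 + 6/8 + 3/8 + 2/5 + 2/5 + 3/8 + 5/8 + 6/8 + 6/8 + 5/8 + 3/5 + 1/4 + 4/6 + 5/7 + 5/7 + 1/8 + 7/8 + 5/5 + 4/5 + 2/7 + 5/8 + 6/8 + 4/5 + 2/2 + 2/4 + 1/4 + 3/5 + 4/5 + 0/3 = 20221/840; mean = 20221/840 ÷ 44 = 20221/36960 = 0.547104… → 0.547.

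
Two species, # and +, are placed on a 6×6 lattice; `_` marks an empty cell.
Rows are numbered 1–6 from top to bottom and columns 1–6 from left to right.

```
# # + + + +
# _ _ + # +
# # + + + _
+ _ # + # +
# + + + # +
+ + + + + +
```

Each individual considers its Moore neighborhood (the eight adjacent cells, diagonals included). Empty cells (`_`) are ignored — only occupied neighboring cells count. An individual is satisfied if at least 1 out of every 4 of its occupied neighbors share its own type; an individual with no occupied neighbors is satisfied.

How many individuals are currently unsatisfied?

5

(1,1)# 2/2 satisfied
(1,2)# 2/3 satisfied
(1,3)+ 2/3 satisfied
(1,4)+ 3/4 satisfied
(1,5)+ 4/5 satisfied
(1,6)+ 2/3 satisfied
(2,1)# 4/4 satisfied
(2,4)+ 6/7 satisfied
(2,5)# 0/7 not
(2,6)+ 3/4 satisfied
(3,1)# 2/3 satisfied
(3,2)# 3/5 satisfied
(3,3)+ 3/5 satisfied
(3,4)+ 4/7 satisfied
(3,5)+ 5/7 satisfied
(4,1)+ 1/4 satisfied
(4,3)# 1/7 not
(4,4)+ 5/8 satisfied
(4,5)# 1/7 not
(4,6)+ 2/4 satisfied
(5,1)# 0/4 not
(5,2)+ 5/7 satisfied
(5,3)+ 6/7 satisfied
(5,4)+ 5/8 satisfied
(5,5)# 1/8 not
(5,6)+ 3/5 satisfied
(6,1)+ 2/3 satisfied
(6,2)+ 4/5 satisfied
(6,3)+ 5/5 satisfied
(6,4)+ 4/5 satisfied
(6,5)+ 4/5 satisfied
(6,6)+ 2/3 satisfied
Unsatisfied: (2,5), (4,3), (4,5), (5,1), (5,5) — 5 in total.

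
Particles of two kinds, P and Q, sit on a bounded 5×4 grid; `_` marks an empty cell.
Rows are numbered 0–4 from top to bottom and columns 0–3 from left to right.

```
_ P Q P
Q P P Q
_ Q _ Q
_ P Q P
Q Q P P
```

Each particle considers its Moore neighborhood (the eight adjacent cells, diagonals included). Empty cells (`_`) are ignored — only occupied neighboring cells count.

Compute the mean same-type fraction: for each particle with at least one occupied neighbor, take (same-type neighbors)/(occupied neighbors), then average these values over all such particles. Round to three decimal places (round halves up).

(0,1)P 2/4
(0,2)Q 1/5
(0,3)P 1/3
(1,0)Q 1/3
(1,1)P 2/5
(1,2)P 3/7
(1,3)Q 2/4
(2,1)Q 2/5
(2,3)Q 2/4
(3,1)P 1/5
(3,2)Q 3/7
(3,3)P 2/4
(4,0)Q 1/2
(4,1)Q 2/4
(4,2)P 3/5
(4,3)P 2/3
Sum over 16 particles: 2/4 + 1/5 + 1/3 + 1/3 + 2/5 + 3/7 + 2/4 + 2/5 + 2/4 + 1/5 + 3/7 + 2/4 + 1/2 + 2/4 + 3/5 + 2/3 = 734/105; mean = 734/105 ÷ 16 = 367/840 = 0.436904… → 0.437.

0.437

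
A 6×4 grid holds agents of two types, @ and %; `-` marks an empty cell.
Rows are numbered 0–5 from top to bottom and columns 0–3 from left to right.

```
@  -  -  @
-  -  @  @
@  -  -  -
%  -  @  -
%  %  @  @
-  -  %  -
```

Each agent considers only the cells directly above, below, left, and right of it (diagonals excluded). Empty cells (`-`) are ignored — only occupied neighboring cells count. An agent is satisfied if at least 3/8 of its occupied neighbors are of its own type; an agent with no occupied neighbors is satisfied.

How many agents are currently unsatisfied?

Row 0: (0,0)@ 0/0 ok · (0,3)@ 1/1 ok
Row 1: (1,2)@ 1/1 ok · (1,3)@ 2/2 ok
Row 2: (2,0)@ 0/1 unhappy
Row 3: (3,0)% 1/2 ok · (3,2)@ 1/1 ok
Row 4: (4,0)% 2/2 ok · (4,1)% 1/2 ok · (4,2)@ 2/4 ok · (4,3)@ 1/1 ok
Row 5: (5,2)% 0/1 unhappy
Unsatisfied: (2,0), (5,2) — 2 in total.

2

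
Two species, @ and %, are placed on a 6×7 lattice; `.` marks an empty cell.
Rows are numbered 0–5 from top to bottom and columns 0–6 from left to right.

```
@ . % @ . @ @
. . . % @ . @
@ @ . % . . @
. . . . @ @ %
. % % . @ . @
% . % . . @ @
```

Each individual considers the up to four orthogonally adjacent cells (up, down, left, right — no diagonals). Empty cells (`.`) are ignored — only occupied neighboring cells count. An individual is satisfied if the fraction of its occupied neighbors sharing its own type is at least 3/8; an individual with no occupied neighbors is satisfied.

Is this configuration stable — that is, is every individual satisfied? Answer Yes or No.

(0,0)@ 0/0 satisfied
(0,2)% 0/1 not
(0,3)@ 0/2 not
(0,5)@ 1/1 satisfied
(0,6)@ 2/2 satisfied
(1,3)% 1/3 not
(1,4)@ 0/1 not
(1,6)@ 2/2 satisfied
(2,0)@ 1/1 satisfied
(2,1)@ 1/1 satisfied
(2,3)% 1/1 satisfied
(2,6)@ 1/2 satisfied
(3,4)@ 2/2 satisfied
(3,5)@ 1/2 satisfied
(3,6)% 0/3 not
(4,1)% 1/1 satisfied
(4,2)% 2/2 satisfied
(4,4)@ 1/1 satisfied
(4,6)@ 1/2 satisfied
(5,0)% 0/0 satisfied
(5,2)% 1/1 satisfied
(5,5)@ 1/1 satisfied
(5,6)@ 2/2 satisfied
For instance (0,2) has only 0/1 same-type neighbors, below 3/8.

No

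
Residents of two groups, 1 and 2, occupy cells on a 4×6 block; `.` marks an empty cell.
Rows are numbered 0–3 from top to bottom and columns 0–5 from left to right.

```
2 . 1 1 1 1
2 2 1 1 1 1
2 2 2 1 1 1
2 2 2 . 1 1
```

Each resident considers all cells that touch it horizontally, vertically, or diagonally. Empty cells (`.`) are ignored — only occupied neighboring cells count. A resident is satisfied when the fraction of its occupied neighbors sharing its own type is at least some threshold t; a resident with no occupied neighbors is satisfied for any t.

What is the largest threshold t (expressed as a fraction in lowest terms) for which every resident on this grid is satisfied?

Row 0: (0,0)2 2/2 · (0,2)1 3/4 · (0,3)1 5/5 · (0,4)1 5/5 · (0,5)1 3/3
Row 1: (1,0)2 4/4 · (1,1)2 5/7 · (1,2)1 4/7 · (1,3)1 7/8 · (1,4)1 8/8 · (1,5)1 5/5
Row 2: (2,0)2 5/5 · (2,1)2 7/8 · (2,2)2 4/7 · (2,3)1 5/7 · (2,4)1 7/7 · (2,5)1 5/5
Row 3: (3,0)2 3/3 · (3,1)2 5/5 · (3,2)2 3/4 · (3,4)1 4/4 · (3,5)1 3/3
The smallest same-type fraction is 4/7 at (1,2), which reduces to 4/7. Any threshold above that leaves this resident unsatisfied.

4/7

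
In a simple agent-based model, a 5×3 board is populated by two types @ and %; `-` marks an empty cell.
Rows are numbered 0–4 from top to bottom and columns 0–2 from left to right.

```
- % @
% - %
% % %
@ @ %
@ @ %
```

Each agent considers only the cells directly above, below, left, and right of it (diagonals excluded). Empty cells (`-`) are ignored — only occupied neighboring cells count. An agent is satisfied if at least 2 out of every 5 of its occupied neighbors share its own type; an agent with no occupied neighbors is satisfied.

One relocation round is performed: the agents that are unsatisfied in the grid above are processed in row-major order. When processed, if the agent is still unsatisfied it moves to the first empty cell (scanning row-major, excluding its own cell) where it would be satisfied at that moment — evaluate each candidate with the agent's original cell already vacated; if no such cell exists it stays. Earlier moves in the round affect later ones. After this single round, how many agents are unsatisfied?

Initially unsatisfied (in order): (0,1), (0,2).
  (0,1) → (0,0).
  (0,2): no empty cell satisfies it; stays.
Resulting grid:
% - @
% - %
% % %
@ @ %
@ @ %
Unsatisfied now: (0,2).

1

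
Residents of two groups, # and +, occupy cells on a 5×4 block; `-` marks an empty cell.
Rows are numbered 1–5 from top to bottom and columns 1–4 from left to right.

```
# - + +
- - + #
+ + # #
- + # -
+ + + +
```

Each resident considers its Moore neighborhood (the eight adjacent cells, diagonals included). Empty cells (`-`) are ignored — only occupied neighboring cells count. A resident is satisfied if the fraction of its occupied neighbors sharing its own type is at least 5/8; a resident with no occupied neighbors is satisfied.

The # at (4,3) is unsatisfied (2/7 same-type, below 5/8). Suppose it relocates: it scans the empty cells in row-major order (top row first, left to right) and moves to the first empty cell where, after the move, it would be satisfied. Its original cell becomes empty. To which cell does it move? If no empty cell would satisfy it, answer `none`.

Vacating (4,3). Empty cells in order:
  (1,2): 1/3 same-type → still unsatisfied.
  (2,1): 1/3 same-type → still unsatisfied.
  (2,2): 2/6 same-type → still unsatisfied.
  (4,1): 0/5 same-type → still unsatisfied.
  (4,4): 2/4 same-type → still unsatisfied.

none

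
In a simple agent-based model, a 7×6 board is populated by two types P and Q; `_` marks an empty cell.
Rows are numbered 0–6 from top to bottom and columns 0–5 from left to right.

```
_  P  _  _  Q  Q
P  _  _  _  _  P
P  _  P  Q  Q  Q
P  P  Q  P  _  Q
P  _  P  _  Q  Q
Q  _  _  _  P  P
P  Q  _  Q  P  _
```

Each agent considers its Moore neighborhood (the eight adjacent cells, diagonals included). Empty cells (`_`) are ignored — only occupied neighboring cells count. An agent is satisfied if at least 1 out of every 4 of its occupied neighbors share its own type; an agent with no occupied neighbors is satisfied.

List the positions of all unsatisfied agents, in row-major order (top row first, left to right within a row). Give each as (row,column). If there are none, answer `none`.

Row 0: (0,1)P 1/1 ok · (0,4)Q 1/2 ok · (0,5)Q 1/2 ok
Row 1: (1,0)P 2/2 ok · (1,5)P 0/4 unhappy
Row 2: (2,0)P 3/3 ok · (2,2)P 2/4 ok · (2,3)Q 2/4 ok · (2,4)Q 3/5 ok · (2,5)Q 2/3 ok
Row 3: (3,0)P 3/3 ok · (3,1)P 5/6 ok · (3,2)Q 1/5 unhappy · (3,3)P 2/6 ok · (3,5)Q 4/4 ok
Row 4: (4,0)P 2/3 ok · (4,2)P 2/3 ok · (4,4)Q 2/5 ok · (4,5)Q 2/4 ok
Row 5: (5,0)Q 1/3 ok · (5,4)P 2/5 ok · (5,5)P 2/4 ok
Row 6: (6,0)P 0/2 unhappy · (6,1)Q 1/2 ok · (6,3)Q 0/2 unhappy · (6,4)P 2/3 ok

(1,5), (3,2), (6,0), (6,3)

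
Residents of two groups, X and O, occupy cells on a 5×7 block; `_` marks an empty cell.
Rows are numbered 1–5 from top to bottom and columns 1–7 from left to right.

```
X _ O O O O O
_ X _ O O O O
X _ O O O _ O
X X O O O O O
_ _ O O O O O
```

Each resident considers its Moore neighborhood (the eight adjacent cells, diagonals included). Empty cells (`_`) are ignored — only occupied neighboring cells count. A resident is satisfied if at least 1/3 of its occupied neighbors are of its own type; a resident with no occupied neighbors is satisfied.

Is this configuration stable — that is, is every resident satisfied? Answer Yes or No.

Yes

Row 1: (1,1)X 1/1 ✓ · (1,3)O 2/3 ✓ · (1,4)O 4/4 ✓ · (1,5)O 5/5 ✓ · (1,6)O 5/5 ✓ · (1,7)O 3/3 ✓
Row 2: (2,2)X 2/4 ✓ · (2,4)O 7/7 ✓ · (2,5)O 7/7 ✓ · (2,6)O 7/7 ✓ · (2,7)O 4/4 ✓
Row 3: (3,1)X 3/3 ✓ · (3,3)O 4/6 ✓ · (3,4)O 7/7 ✓ · (3,5)O 7/7 ✓ · (3,7)O 4/4 ✓
Row 4: (4,1)X 2/2 ✓ · (4,2)X 2/5 ✓ · (4,3)O 5/6 ✓ · (4,4)O 8/8 ✓ · (4,5)O 7/7 ✓ · (4,6)O 7/7 ✓ · (4,7)O 4/4 ✓
Row 5: (5,3)O 3/4 ✓ · (5,4)O 5/5 ✓ · (5,5)O 5/5 ✓ · (5,6)O 5/5 ✓ · (5,7)O 3/3 ✓
All meet the threshold, so the configuration is stable.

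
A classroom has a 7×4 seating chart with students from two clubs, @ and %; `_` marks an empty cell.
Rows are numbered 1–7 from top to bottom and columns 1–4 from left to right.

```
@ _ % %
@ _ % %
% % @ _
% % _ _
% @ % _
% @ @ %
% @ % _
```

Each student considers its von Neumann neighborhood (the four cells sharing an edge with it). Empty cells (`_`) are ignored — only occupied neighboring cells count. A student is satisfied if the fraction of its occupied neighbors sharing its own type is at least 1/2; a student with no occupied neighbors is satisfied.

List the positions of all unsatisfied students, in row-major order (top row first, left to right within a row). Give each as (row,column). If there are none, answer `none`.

Row 1: (1,1)@ 1/1 satisfied · (1,3)% 2/2 satisfied · (1,4)% 2/2 satisfied
Row 2: (2,1)@ 1/2 satisfied · (2,3)% 2/3 satisfied · (2,4)% 2/2 satisfied
Row 3: (3,1)% 2/3 satisfied · (3,2)% 2/3 satisfied · (3,3)@ 0/2 not
Row 4: (4,1)% 3/3 satisfied · (4,2)% 2/3 satisfied
Row 5: (5,1)% 2/3 satisfied · (5,2)@ 1/4 not · (5,3)% 0/2 not
Row 6: (6,1)% 2/3 satisfied · (6,2)@ 3/4 satisfied · (6,3)@ 1/4 not · (6,4)% 0/1 not
Row 7: (7,1)% 1/2 satisfied · (7,2)@ 1/3 not · (7,3)% 0/2 not

(3,3), (5,2), (5,3), (6,3), (6,4), (7,2), (7,3)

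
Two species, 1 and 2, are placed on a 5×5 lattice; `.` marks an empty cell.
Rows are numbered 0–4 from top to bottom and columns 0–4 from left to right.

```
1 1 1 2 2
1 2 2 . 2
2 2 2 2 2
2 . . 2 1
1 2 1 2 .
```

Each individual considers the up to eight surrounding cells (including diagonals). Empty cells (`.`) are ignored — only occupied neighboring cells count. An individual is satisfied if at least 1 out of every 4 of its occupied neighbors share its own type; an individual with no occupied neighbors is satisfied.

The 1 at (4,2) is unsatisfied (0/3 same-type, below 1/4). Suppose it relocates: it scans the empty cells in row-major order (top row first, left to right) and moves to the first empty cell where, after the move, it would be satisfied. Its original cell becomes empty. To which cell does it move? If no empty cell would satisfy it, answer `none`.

(4,4)

Vacating (4,2). Empty cells in order:
  (1,3): 1/8 same-type → still unsatisfied.
  (3,1): 1/6 same-type → still unsatisfied.
  (3,2): 0/6 same-type → still unsatisfied.
  (4,4): 1/3 same-type → satisfied — stop here.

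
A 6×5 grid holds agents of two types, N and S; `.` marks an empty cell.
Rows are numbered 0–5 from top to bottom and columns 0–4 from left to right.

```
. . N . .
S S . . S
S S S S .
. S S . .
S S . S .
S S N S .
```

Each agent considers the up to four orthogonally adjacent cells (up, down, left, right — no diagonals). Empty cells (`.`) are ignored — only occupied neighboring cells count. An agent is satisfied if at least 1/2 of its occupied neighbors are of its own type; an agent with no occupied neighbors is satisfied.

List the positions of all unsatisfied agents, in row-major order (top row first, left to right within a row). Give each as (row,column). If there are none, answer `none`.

(5,2)

(0,2)N 0/0 satisfied
(1,0)S 2/2 satisfied
(1,1)S 2/2 satisfied
(1,4)S 0/0 satisfied
(2,0)S 2/2 satisfied
(2,1)S 4/4 satisfied
(2,2)S 3/3 satisfied
(2,3)S 1/1 satisfied
(3,1)S 3/3 satisfied
(3,2)S 2/2 satisfied
(4,0)S 2/2 satisfied
(4,1)S 3/3 satisfied
(4,3)S 1/1 satisfied
(5,0)S 2/2 satisfied
(5,1)S 2/3 satisfied
(5,2)N 0/2 not
(5,3)S 1/2 satisfied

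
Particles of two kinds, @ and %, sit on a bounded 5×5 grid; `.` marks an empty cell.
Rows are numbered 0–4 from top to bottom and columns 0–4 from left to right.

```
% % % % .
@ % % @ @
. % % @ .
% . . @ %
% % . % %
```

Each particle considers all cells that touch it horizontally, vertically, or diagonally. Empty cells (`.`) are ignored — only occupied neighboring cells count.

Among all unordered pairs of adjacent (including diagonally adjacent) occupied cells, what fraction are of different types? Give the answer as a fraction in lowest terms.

8/21

Scan each occupied cell's neighbors to the right and below (and the two forward diagonals) so each pair is counted once.
From row 0: 5 unlike of 14 pairs (running 5/14).
From row 1: 5 unlike of 13 pairs (running 10/27).
From row 2: 3 unlike of 6 pairs (running 13/33).
From row 3: 3 unlike of 7 pairs (running 16/40).
From row 4: 0 unlike of 2 pairs (running 16/42).
Total adjacent occupied pairs: 42; unlike-type pairs: 16.
16/42 reduces to 8/21.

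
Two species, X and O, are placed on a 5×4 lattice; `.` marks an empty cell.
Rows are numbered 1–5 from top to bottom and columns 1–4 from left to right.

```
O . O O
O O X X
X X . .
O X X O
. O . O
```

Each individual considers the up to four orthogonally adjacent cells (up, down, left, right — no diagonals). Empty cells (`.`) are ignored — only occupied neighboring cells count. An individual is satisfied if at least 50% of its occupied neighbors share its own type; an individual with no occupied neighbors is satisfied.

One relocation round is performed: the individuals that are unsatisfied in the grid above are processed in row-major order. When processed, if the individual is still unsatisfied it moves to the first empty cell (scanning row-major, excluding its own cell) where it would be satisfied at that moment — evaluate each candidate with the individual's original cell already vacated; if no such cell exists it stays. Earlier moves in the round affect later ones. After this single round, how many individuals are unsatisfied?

Initially unsatisfied (in order): (2,2), (2,3), (3,1), (4,1), (5,2).
  (2,2) → (1,2).
  (2,3): now satisfied by earlier moves; stays.
  (3,1) → (2,2).
  (4,1) → (3,1).
  (5,2) → (3,4).
Resulting grid:
O O O O
O X X X
O X . O
. X X O
. . . O
Unsatisfied now: (2,4).

1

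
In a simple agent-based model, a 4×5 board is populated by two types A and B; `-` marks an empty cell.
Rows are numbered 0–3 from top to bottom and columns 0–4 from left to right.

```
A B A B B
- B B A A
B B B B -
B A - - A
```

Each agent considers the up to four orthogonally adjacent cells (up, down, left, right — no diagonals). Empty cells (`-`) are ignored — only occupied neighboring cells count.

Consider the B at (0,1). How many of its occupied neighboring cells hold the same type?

1

Occupied neighbors of (0,1): (1,1)=B, (0,0)=A, (0,2)=A.
Same type (B): 1 of 3.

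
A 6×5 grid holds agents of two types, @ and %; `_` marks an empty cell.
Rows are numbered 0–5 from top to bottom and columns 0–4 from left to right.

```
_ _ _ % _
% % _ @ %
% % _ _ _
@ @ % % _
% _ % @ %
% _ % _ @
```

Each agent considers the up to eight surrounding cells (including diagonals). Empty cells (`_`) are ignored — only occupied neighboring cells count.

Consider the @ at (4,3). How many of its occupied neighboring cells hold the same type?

1

Occupied neighbors of (4,3): (3,2)=%, (3,3)=%, (4,2)=%, (4,4)=%, (5,2)=%, (5,4)=@.
Same type (@): 1 of 6.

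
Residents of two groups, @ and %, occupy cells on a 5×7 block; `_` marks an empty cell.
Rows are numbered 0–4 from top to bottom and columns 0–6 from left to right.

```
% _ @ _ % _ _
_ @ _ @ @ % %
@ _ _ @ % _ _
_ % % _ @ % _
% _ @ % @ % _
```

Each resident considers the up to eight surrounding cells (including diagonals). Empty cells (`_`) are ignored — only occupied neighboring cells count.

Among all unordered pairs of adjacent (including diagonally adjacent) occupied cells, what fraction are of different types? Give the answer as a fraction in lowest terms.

Scan each occupied cell's neighbors to the right and below (and the two forward diagonals) so each pair is counted once.
From row 0: 3 unlike of 6 pairs (running 3/6).
From row 1: 3 unlike of 9 pairs (running 6/15).
From row 2: 4 unlike of 6 pairs (running 10/21).
From row 3: 6 unlike of 11 pairs (running 16/32).
From row 4: 3 unlike of 3 pairs (running 19/35).
Total adjacent occupied pairs: 35; unlike-type pairs: 19.
19/35 is already in lowest terms.

19/35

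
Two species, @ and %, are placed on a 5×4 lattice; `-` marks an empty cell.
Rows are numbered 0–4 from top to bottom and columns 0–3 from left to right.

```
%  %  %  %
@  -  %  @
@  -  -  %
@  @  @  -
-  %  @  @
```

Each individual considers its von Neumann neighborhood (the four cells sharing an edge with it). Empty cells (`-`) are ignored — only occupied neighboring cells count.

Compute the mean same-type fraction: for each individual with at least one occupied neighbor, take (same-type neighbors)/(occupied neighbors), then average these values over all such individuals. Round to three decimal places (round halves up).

(0,0)% 1/2
(0,1)% 2/2
(0,2)% 3/3
(0,3)% 1/2
(1,0)@ 1/2
(1,2)% 1/2
(1,3)@ 0/3
(2,0)@ 2/2
(2,3)% 0/1
(3,0)@ 2/2
(3,1)@ 2/3
(3,2)@ 2/2
(4,1)% 0/2
(4,2)@ 2/3
(4,3)@ 1/1
Sum over 15 individuals: 1/2 + 2/2 + 3/3 + 1/2 + 1/2 + 1/2 + 0/3 + 2/2 + 0/1 + 2/2 + 2/3 + 2/2 + 0/2 + 2/3 + 1/1 = 28/3; mean = 28/3 ÷ 15 = 28/45 = 0.622222… → 0.622.

0.622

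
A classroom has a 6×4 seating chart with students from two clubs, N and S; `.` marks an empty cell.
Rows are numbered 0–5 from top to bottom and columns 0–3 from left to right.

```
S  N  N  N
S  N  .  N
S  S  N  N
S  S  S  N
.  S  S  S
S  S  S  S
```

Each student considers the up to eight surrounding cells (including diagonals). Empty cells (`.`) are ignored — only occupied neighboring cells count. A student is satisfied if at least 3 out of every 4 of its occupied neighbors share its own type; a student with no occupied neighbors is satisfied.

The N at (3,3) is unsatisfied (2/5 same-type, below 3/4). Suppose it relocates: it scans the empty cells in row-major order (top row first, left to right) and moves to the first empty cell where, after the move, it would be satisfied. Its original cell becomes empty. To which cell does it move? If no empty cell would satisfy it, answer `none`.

Vacating (3,3). Empty cells in order:
  (1,2): 7/8 same-type → satisfied — stop here.

(1,2)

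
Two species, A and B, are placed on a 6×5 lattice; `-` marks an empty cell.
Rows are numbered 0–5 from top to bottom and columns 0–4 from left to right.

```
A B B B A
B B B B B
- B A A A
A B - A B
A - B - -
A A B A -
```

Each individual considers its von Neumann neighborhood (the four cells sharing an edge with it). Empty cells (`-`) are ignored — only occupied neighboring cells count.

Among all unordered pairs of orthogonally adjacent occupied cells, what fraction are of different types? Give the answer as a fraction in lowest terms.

13/31

Scan each occupied cell's neighbors to the right and below so each pair is counted once.
Row 0: A(0,0)–B(0,1)≠ A(0,0)–B(1,0)≠ B(0,1)–B(0,2)= B(0,1)–B(1,1)= B(0,2)–B(0,3)= B(0,2)–B(1,2)= B(0,3)–A(0,4)≠ B(0,3)–B(1,3)= A(0,4)–B(1,4)≠  → 4/9 unlike.
Row 1: B(1,0)–B(1,1)= B(1,1)–B(1,2)= B(1,1)–B(2,1)= B(1,2)–B(1,3)= B(1,2)–A(2,2)≠ B(1,3)–B(1,4)= B(1,3)–A(2,3)≠ B(1,4)–A(2,4)≠  → 3/8 unlike.
Row 2: B(2,1)–A(2,2)≠ B(2,1)–B(3,1)= A(2,2)–A(2,3)= A(2,3)–A(2,4)= A(2,3)–A(3,3)= A(2,4)–B(3,4)≠  → 2/6 unlike.
Row 3: A(3,0)–B(3,1)≠ A(3,0)–A(4,0)= A(3,3)–B(3,4)≠  → 2/3 unlike.
Row 4: A(4,0)–A(5,0)= B(4,2)–B(5,2)=  → 0/2 unlike.
Row 5: A(5,0)–A(5,1)= A(5,1)–B(5,2)≠ B(5,2)–A(5,3)≠  → 2/3 unlike.
Total adjacent occupied pairs: 31; unlike-type pairs: 13.
13/31 is already in lowest terms.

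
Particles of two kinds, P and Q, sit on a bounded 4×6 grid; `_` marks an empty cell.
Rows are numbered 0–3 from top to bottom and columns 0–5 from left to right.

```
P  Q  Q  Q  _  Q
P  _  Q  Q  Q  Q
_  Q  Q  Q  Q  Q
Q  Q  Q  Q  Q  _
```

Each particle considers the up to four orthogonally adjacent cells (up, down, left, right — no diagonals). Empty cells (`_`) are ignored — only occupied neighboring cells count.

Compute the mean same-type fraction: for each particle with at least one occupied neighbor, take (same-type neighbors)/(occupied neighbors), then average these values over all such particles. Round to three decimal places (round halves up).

Row 0: (0,0)P 1/2 · (0,1)Q 1/2 · (0,2)Q 3/3 · (0,3)Q 2/2 · (0,5)Q 1/1
Row 1: (1,0)P 1/1 · (1,2)Q 3/3 · (1,3)Q 4/4 · (1,4)Q 3/3 · (1,5)Q 3/3
Row 2: (2,1)Q 2/2 · (2,2)Q 4/4 · (2,3)Q 4/4 · (2,4)Q 4/4 · (2,5)Q 2/2
Row 3: (3,0)Q 1/1 · (3,1)Q 3/3 · (3,2)Q 3/3 · (3,3)Q 3/3 · (3,4)Q 2/2
Sum over 20 particles: 1/2 + 1/2 + 3/3 + 2/2 + 1/1 + 1/1 + 3/3 + 4/4 + 3/3 + 3/3 + 2/2 + 4/4 + 4/4 + 4/4 + 2/2 + 1/1 + 3/3 + 3/3 + 3/3 + 2/2 = 19; mean = 19 ÷ 20 = 19/20 = 0.95 → 0.950.

0.950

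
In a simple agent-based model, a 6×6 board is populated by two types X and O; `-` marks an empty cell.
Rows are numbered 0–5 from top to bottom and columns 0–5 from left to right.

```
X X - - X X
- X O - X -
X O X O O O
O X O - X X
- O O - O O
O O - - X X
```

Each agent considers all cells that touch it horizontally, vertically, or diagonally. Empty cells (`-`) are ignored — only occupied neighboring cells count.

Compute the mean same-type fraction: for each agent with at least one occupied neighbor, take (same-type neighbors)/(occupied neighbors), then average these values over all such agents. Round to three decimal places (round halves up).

0.539

(0,0)X 2/2
(0,1)X 2/3
(0,4)X 2/2
(0,5)X 2/2
(1,1)X 4/6
(1,2)O 2/5
(1,4)X 2/5
(2,0)X 2/4
(2,1)O 3/7
(2,2)X 2/6
(2,3)O 3/6
(2,4)O 2/5
(2,5)O 1/4
(3,0)O 2/4
(3,1)X 2/7
(3,2)O 4/6
(3,4)X 1/6
(3,5)X 1/5
(4,1)O 5/6
(4,2)O 3/4
(4,4)O 1/5
(4,5)O 1/5
(5,0)O 2/2
(5,1)O 3/3
(5,4)X 1/3
(5,5)X 1/3
Sum over 26 agents: 2/2 + 2/3 + 2/2 + 2/2 + 4/6 + 2/5 + 2/5 + 2/4 + 3/7 + 2/6 + 3/6 + 2/5 + 1/4 + 2/4 + 2/7 + 4/6 + 1/6 + 1/5 + 5/6 + 3/4 + 1/5 + 1/5 + 2/2 + 3/3 + 1/3 + 1/3 = 981/70; mean = 981/70 ÷ 26 = 981/1820 = 0.539010… → 0.539.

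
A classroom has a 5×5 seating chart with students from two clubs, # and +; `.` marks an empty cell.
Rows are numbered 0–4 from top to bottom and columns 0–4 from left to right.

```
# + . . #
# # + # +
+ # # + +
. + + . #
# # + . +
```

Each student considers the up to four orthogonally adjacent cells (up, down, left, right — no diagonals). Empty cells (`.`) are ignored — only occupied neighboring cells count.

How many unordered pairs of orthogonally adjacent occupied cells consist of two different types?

17

Scan each occupied cell's neighbors to the right and below so each pair is counted once.
From row 0: 3 unlike of 4 pairs (running 3/4).
From row 1: 6 unlike of 9 pairs (running 9/13).
From row 2: 5 unlike of 7 pairs (running 14/20).
From row 3: 2 unlike of 4 pairs (running 16/24).
From row 4: 1 unlike of 2 pairs (running 17/26).
Total adjacent occupied pairs: 26; unlike-type pairs: 17.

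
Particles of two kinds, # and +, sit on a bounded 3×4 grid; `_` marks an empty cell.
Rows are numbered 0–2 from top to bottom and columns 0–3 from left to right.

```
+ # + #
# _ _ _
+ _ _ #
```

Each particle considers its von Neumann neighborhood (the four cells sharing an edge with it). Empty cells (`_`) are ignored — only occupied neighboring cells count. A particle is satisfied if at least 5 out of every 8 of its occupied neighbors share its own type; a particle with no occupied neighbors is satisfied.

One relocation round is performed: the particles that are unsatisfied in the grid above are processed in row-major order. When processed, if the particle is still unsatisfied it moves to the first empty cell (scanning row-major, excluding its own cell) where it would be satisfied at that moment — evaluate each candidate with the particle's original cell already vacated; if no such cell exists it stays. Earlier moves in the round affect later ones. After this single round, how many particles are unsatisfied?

Initially unsatisfied (in order): (0,0), (0,1), (0,2), (0,3), (1,0), (2,0).
  (0,0) → (1,2).
  (0,1) → (0,0).
  (0,2) → (2,1).
  (0,3): now satisfied by earlier moves; stays.
  (1,0) → (0,1).
  (2,0): now satisfied by earlier moves; stays.
Resulting grid:
# # _ #
_ _ + _
+ + _ #
All satisfied now.

0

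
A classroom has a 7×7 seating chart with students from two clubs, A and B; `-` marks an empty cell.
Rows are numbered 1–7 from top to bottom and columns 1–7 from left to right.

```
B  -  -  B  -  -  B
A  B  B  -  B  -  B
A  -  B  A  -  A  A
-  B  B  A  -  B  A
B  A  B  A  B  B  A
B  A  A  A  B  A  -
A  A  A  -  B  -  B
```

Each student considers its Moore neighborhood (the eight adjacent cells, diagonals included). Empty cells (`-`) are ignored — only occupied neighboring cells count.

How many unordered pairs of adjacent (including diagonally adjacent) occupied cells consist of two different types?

45

Scan each occupied cell's neighbors to the right and below (and the two forward diagonals) so each pair is counted once.
Row 1: B(1,1)–A(2,1)≠ B(1,1)–B(2,2)= B(1,4)–B(2,5)= B(1,4)–B(2,3)= B(1,7)–B(2,7)=  → 1/5 unlike.
Row 2: A(2,1)–B(2,2)≠ A(2,1)–A(3,1)= B(2,2)–B(2,3)= B(2,2)–B(3,3)= B(2,2)–A(3,1)≠ B(2,3)–B(3,3)= B(2,3)–A(3,4)≠ B(2,5)–A(3,6)≠ B(2,5)–A(3,4)≠ B(2,7)–A(3,7)≠ B(2,7)–A(3,6)≠  → 7/11 unlike.
Row 3: A(3,1)–B(4,2)≠ B(3,3)–A(3,4)≠ B(3,3)–B(4,3)= B(3,3)–A(4,4)≠ B(3,3)–B(4,2)= A(3,4)–A(4,4)= A(3,4)–B(4,3)≠ A(3,6)–A(3,7)= A(3,6)–B(4,6)≠ A(3,6)–A(4,7)= A(3,7)–A(4,7)= A(3,7)–B(4,6)≠  → 6/12 unlike.
Row 4: B(4,2)–B(4,3)= B(4,2)–A(5,2)≠ B(4,2)–B(5,3)= B(4,2)–B(5,1)= B(4,3)–A(4,4)≠ B(4,3)–B(5,3)= B(4,3)–A(5,4)≠ B(4,3)–A(5,2)≠ A(4,4)–A(5,4)= A(4,4)–B(5,5)≠ A(4,4)–B(5,3)≠ B(4,6)–A(4,7)≠ B(4,6)–B(5,6)= B(4,6)–A(5,7)≠ B(4,6)–B(5,5)= A(4,7)–A(5,7)= A(4,7)–B(5,6)≠  → 9/17 unlike.
Row 5: B(5,1)–A(5,2)≠ B(5,1)–B(6,1)= B(5,1)–A(6,2)≠ A(5,2)–B(5,3)≠ A(5,2)–A(6,2)= A(5,2)–A(6,3)= A(5,2)–B(6,1)≠ B(5,3)–A(5,4)≠ B(5,3)–A(6,3)≠ B(5,3)–A(6,4)≠ B(5,3)–A(6,2)≠ A(5,4)–B(5,5)≠ A(5,4)–A(6,4)= A(5,4)–B(6,5)≠ A(5,4)–A(6,3)= B(5,5)–B(5,6)= B(5,5)–B(6,5)= B(5,5)–A(6,6)≠ B(5,5)–A(6,4)≠ B(5,6)–A(5,7)≠ B(5,6)–A(6,6)≠ B(5,6)–B(6,5)= A(5,7)–A(6,6)=  → 14/23 unlike.
Row 6: B(6,1)–A(6,2)≠ B(6,1)–A(7,1)≠ B(6,1)–A(7,2)≠ A(6,2)–A(6,3)= A(6,2)–A(7,2)= A(6,2)–A(7,3)= A(6,2)–A(7,1)= A(6,3)–A(6,4)= A(6,3)–A(7,3)= A(6,3)–A(7,2)= A(6,4)–B(6,5)≠ A(6,4)–B(7,5)≠ A(6,4)–A(7,3)= B(6,5)–A(6,6)≠ B(6,5)–B(7,5)= A(6,6)–B(7,7)≠ A(6,6)–B(7,5)≠  → 8/17 unlike.
Row 7: A(7,1)–A(7,2)= A(7,2)–A(7,3)=  → 0/2 unlike.
Total adjacent occupied pairs: 87; unlike-type pairs: 45.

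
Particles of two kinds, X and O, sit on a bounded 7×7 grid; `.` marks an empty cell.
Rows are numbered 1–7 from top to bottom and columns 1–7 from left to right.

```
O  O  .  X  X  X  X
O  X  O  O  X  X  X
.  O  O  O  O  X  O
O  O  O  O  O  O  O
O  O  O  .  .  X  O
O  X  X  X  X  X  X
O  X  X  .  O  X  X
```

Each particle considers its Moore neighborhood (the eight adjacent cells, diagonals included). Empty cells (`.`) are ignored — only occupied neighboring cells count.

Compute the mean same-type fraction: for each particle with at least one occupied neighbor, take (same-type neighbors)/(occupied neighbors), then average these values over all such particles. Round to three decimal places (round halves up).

Row 1: (1,1)O 2/3 · (1,2)O 3/4 · (1,4)X 2/4 · (1,5)X 4/5 · (1,6)X 5/5 · (1,7)X 3/3
Row 2: (2,1)O 3/4 · (2,2)X 0/6 · (2,3)O 5/7 · (2,4)O 4/7 · (2,5)X 5/8 · (2,6)X 6/8 · (2,7)X 4/5
Row 3: (3,2)O 6/7 · (3,3)O 7/8 · (3,4)O 7/8 · (3,5)O 5/8 · (3,6)X 3/8 · (3,7)O 2/5
Row 4: (4,1)O 4/4 · (4,2)O 7/7 · (4,3)O 7/7 · (4,4)O 6/6 · (4,5)O 4/6 · (4,6)O 5/7 · (4,7)O 3/5
Row 5: (5,1)O 4/5 · (5,2)O 6/8 · (5,3)O 4/7 · (5,6)X 3/7 · (5,7)O 2/5
Row 6: (6,1)O 3/5 · (6,2)X 3/8 · (6,3)X 4/6 · (6,4)X 3/5 · (6,5)X 4/5 · (6,6)X 5/7 · (6,7)X 4/5
Row 7: (7,1)O 1/3 · (7,2)X 3/5 · (7,3)X 4/4 · (7,5)O 0/4 · (7,6)X 4/5 · (7,7)X 3/3
Sum over 44 particles: 2/3 + 3/4 + 2/4 + 4/5 + 5/5 + 3/3 + 3/4 + 0/6 + 5/7 + 4/7 + 5/8 + 6/8 + 4/5 + 6/7 + 7/8 + 7/8 + 5/8 + 3/8 + 2/5 + 4/4 + 7/7 + 7/7 + 6/6 + 4/6 + 5/7 + 3/5 + 4/5 + 6/8 + 4/7 + 3/7 + 2/5 + 3/5 + 3/8 + 4/6 + 3/5 + 4/5 + 5/7 + 4/5 + 1/3 + 3/5 + 4/4 + 0/4 + 4/5 + 3/3 = 2533/84; mean = 2533/84 ÷ 44 = 2533/3696 = 0.685335… → 0.685.

0.685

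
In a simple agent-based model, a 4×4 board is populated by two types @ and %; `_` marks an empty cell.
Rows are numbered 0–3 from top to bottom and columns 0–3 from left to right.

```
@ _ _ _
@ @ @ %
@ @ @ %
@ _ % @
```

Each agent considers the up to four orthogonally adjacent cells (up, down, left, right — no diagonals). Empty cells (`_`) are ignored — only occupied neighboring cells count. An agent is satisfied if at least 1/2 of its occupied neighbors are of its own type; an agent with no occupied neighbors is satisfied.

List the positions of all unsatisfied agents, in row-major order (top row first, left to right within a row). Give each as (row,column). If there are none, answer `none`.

(2,3), (3,2), (3,3)

Row 0: (0,0)@ 1/1 ok
Row 1: (1,0)@ 3/3 ok · (1,1)@ 3/3 ok · (1,2)@ 2/3 ok · (1,3)% 1/2 ok
Row 2: (2,0)@ 3/3 ok · (2,1)@ 3/3 ok · (2,2)@ 2/4 ok · (2,3)% 1/3 unhappy
Row 3: (3,0)@ 1/1 ok · (3,2)% 0/2 unhappy · (3,3)@ 0/2 unhappy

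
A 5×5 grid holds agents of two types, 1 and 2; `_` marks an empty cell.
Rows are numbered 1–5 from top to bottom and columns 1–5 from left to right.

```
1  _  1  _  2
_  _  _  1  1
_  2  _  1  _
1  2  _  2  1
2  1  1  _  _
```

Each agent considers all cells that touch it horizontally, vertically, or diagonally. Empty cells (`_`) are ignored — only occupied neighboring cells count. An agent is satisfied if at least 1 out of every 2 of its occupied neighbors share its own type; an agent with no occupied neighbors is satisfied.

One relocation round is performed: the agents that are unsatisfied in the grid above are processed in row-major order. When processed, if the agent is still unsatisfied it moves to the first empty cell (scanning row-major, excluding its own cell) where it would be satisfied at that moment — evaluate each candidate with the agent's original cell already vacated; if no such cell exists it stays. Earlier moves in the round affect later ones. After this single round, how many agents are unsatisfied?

1

Initially unsatisfied (in order): (1,5), (4,1), (4,2), (4,4), (5,1), (5,3).
  (1,5) → (2,1).
  (4,1) → (1,2).
  (4,2): now satisfied by earlier moves; stays.
  (4,4) → (3,1).
  (5,1): now satisfied by earlier moves; stays.
  (5,3): now satisfied by earlier moves; stays.
Resulting grid:
1 1 1 _ _
2 _ _ 1 1
2 2 _ 1 _
_ 2 _ _ 1
2 1 1 _ _
Unsatisfied now: (5,2).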